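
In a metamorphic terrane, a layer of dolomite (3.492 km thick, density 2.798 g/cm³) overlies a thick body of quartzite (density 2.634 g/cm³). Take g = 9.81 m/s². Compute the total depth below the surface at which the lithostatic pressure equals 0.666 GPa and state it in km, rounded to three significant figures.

Pressure at base of upper layers: 2798×9.81×3492 = 9.585×10^7 Pa = 0.09585 GPa
Remaining pressure to be supplied by quartzite: 6.660×10^8 − 9.585×10^7 = 5.702×10^8 Pa
Additional depth in quartzite = 5.702×10^8 Pa / (2634 kg/m³ × 9.81 m/s²) = 22065 m
Total depth = 3492 m + 22065 m = 25557 m
= 25.557 km

25.6 km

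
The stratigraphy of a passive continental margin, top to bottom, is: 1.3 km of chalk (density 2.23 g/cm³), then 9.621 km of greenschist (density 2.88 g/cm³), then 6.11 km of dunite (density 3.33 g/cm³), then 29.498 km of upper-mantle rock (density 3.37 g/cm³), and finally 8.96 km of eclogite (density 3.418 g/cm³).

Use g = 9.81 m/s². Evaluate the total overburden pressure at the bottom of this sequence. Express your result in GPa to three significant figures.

1.78 GPa

chalk: 2230 kg/m³ × 9.81 m/s² × 1300 m = 2.844×10^7 Pa = 0.02844 GPa
greenschist: 2880 kg/m³ × 9.81 m/s² × 9621 m = 2.718×10^8 Pa = 0.2718 GPa
dunite: 3330 kg/m³ × 9.81 m/s² × 6110 m = 1.996×10^8 Pa = 0.1996 GPa
upper-mantle rock: 3370 kg/m³ × 9.81 m/s² × 29498 m = 9.752×10^8 Pa = 0.9752 GPa
eclogite: 3418 kg/m³ × 9.81 m/s² × 8960 m = 3.004×10^8 Pa = 0.3004 GPa
Total = 0.02844 + 0.2718 + 0.1996 + 0.9752 + 0.3004 = 1.7755 GPa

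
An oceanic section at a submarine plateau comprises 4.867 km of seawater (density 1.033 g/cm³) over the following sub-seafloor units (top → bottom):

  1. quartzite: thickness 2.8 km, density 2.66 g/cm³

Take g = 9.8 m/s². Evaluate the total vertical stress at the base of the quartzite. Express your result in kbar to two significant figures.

1.2 kbar

seawater: 1033 kg/m³ × 9.8 m/s² × 4867 m = 4.927×10^7 Pa = 0.4927 kbar
quartzite: 2660 kg/m³ × 9.8 m/s² × 2800 m = 7.299×10^7 Pa = 0.7299 kbar
Total = 0.4927 + 0.7299 = 1.2226 kbar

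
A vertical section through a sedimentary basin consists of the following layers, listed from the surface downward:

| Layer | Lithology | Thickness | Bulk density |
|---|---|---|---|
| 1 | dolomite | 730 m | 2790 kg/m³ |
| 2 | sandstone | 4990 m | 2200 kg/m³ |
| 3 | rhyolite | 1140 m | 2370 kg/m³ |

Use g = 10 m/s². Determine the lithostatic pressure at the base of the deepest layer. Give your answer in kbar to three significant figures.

1.57 kbar

dolomite: 2790 kg/m³ × 10 m/s² × 730 m = 2.037×10^7 Pa = 0.2037 kbar
sandstone: 2200 kg/m³ × 10 m/s² × 4990 m = 1.098×10^8 Pa = 1.098 kbar
rhyolite: 2370 kg/m³ × 10 m/s² × 1140 m = 2.702×10^7 Pa = 0.2702 kbar
Total = 0.2037 + 1.098 + 0.2702 = 1.5716 kbar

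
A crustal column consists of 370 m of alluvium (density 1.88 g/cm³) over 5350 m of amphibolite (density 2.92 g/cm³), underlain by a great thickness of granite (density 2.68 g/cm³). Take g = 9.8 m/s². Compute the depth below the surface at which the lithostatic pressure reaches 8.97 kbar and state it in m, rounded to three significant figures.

Pressure at base of upper layers: 1880×9.8×370 + 2920×9.8×5350 = 1.599×10^8 Pa = 1.599 kbar
Remaining pressure to be supplied by granite: 8.970×10^8 − 1.599×10^8 = 7.371×10^8 Pa
Additional depth in granite = 7.371×10^8 Pa / (2680 kg/m³ × 9.8 m/s²) = 28065 m
Total depth = 5720 m + 28065 m = 33785 m

33800 m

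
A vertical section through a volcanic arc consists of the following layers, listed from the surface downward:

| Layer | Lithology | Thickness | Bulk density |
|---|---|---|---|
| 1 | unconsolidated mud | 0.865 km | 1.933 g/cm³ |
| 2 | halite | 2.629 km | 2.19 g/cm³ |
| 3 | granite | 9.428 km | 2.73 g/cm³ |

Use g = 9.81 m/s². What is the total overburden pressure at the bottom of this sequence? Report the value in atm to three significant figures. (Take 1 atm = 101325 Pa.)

unconsolidated mud: 1933 kg/m³ × 9.81 m/s² × 865 m = 1.640×10^7 Pa = 161.9 atm
halite: 2190 kg/m³ × 9.81 m/s² × 2629 m = 5.648×10^7 Pa = 557.4 atm
granite: 2730 kg/m³ × 9.81 m/s² × 9428 m = 2.525×10^8 Pa = 2492 atm
Total = 161.9 + 557.4 + 2492 = 3211.2 atm

3210 atm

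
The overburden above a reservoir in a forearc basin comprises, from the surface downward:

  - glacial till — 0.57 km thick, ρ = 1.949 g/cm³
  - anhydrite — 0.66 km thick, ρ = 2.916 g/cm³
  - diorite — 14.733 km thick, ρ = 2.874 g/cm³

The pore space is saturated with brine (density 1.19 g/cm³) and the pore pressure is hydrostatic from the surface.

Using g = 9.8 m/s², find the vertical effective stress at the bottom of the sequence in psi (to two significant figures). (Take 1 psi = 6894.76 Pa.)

Overburden (lithostatic) stress σ_v:
glacial till: 1949 kg/m³ × 9.8 m/s² × 570 m = 1.089×10^7 Pa = 10.89 MPa
anhydrite: 2916 kg/m³ × 9.8 m/s² × 660 m = 1.886×10^7 Pa = 18.86 MPa
diorite: 2874 kg/m³ × 9.8 m/s² × 14733 m = 4.150×10^8 Pa = 415.0 MPa
Total = 10.89 + 18.86 + 415.0 = 444.71 MPa
Pore pressure P_p = 1190 kg/m³ × 9.8 m/s² × 15963 m = 1.862×10^8 Pa = 186.2 MPa
Effective stress σ' = σ_v − P_p = 444.7 − 186.2 = 258.55 MPa = 37499 psi

37000 psi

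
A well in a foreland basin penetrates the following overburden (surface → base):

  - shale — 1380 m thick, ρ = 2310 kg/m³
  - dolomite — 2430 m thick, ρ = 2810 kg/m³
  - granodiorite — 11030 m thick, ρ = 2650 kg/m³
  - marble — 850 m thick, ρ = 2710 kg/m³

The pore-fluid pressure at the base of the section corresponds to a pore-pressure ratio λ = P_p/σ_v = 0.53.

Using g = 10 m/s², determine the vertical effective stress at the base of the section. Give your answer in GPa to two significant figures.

0.20 GPa

Overburden (lithostatic) stress σ_v:
shale: 2310 kg/m³ × 10 m/s² × 1380 m = 3.188×10^7 Pa = 31.88 MPa
dolomite: 2810 kg/m³ × 10 m/s² × 2430 m = 6.828×10^7 Pa = 68.28 MPa
granodiorite: 2650 kg/m³ × 10 m/s² × 11030 m = 2.923×10^8 Pa = 292.3 MPa
marble: 2710 kg/m³ × 10 m/s² × 850 m = 2.304×10^7 Pa = 23.04 MPa
Total = 31.88 + 68.28 + 292.3 + 23.04 = 415.49 MPa
Pore pressure P_p = λ·σ_v = 0.53 × 415.5 MPa = 220.2 MPa
Effective stress σ' = σ_v − P_p = 415.5 − 220.2 = 195.28 MPa = 0.19528 GPa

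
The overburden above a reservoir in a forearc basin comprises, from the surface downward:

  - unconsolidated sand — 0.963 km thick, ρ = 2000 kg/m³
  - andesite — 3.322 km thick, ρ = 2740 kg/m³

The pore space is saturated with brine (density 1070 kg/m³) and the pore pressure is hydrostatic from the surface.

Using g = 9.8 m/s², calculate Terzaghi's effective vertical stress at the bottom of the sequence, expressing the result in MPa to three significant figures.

63.1 MPa

Overburden (lithostatic) stress σ_v:
unconsolidated sand: 2000 kg/m³ × 9.8 m/s² × 963 m = 1.887×10^7 Pa = 18.87 MPa
andesite: 2740 kg/m³ × 9.8 m/s² × 3322 m = 8.920×10^7 Pa = 89.20 MPa
Total = 18.87 + 89.20 = 108.08 MPa
Pore pressure P_p = 1070 kg/m³ × 9.8 m/s² × 4285 m = 4.493×10^7 Pa = 44.93 MPa
Effective stress σ' = σ_v − P_p = 108.1 − 44.93 = 63.145 MPa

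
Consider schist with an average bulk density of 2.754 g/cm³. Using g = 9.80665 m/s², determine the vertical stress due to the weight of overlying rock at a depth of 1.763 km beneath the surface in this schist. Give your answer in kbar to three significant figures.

schist: 2754 kg/m³ × 9.80665 m/s² × 1763 m = 4.761×10^7 Pa = 0.4761 kbar

0.476 kbar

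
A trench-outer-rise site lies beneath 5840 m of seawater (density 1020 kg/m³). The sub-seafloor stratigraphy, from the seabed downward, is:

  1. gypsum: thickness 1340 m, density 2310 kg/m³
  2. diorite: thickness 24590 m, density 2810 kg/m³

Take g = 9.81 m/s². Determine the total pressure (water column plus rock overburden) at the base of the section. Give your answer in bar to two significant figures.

7700 bar

seawater: 1020 kg/m³ × 9.81 m/s² × 5840 m = 5.844×10^7 Pa = 584.4 bar
gypsum: 2310 kg/m³ × 9.81 m/s² × 1340 m = 3.037×10^7 Pa = 303.7 bar
diorite: 2810 kg/m³ × 9.81 m/s² × 24590 m = 6.779×10^8 Pa = 6779 bar
Total = 584.4 + 303.7 + 6779 = 7666.5 bar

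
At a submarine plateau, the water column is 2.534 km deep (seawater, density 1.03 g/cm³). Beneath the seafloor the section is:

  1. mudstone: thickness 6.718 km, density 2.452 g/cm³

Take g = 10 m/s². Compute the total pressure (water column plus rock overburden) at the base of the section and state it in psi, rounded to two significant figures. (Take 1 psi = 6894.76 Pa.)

28000 psi

seawater: 1030 kg/m³ × 10 m/s² × 2534 m = 2.610×10^7 Pa = 3786 psi
mudstone: 2452 kg/m³ × 10 m/s² × 6718 m = 1.647×10^8 Pa = 23891 psi
Total = 3786 + 23891 = 27677 psi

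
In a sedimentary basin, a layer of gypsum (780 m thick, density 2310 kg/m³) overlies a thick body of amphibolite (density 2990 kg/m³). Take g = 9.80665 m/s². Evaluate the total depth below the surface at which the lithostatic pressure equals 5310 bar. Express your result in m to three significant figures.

18300 m

Pressure at base of upper layers: 2310×9.80665×780 = 1.767×10^7 Pa = 176.7 bar
Remaining pressure to be supplied by amphibolite: 5.310×10^8 − 1.767×10^7 = 5.133×10^8 Pa
Additional depth in amphibolite = 5.133×10^8 Pa / (2990 kg/m³ × 9.80665 m/s²) = 17507 m
Total depth = 780 m + 17507 m = 18287 m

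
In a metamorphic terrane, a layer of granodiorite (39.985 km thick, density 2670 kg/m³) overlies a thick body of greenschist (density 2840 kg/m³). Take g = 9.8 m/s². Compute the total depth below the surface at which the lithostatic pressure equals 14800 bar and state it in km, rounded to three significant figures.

55.6 km

Pressure at base of upper layers: 2670×9.8×39985 = 1.046×10^9 Pa = 10462 bar
Remaining pressure to be supplied by greenschist: 1.480×10^9 − 1.046×10^9 = 4.338×10^8 Pa
Additional depth in greenschist = 4.338×10^8 Pa / (2840 kg/m³ × 9.8 m/s²) = 15585 m
Total depth = 39985 m + 15585 m = 55570 m
= 55.570 km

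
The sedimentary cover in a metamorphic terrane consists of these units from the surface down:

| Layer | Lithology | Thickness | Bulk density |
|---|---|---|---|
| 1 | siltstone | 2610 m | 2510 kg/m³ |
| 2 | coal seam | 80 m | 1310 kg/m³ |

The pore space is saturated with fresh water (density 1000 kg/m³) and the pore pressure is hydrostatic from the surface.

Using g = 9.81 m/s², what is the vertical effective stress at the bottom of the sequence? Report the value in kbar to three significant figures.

Overburden (lithostatic) stress σ_v:
siltstone: 2510 kg/m³ × 9.81 m/s² × 2610 m = 6.427×10^7 Pa = 64.27 MPa
coal seam: 1310 kg/m³ × 9.81 m/s² × 80 m = 1.028×10^6 Pa = 1.028 MPa
Total = 64.27 + 1.028 = 65.294 MPa
Pore pressure P_p = 1000 kg/m³ × 9.81 m/s² × 2690 m = 2.639×10^7 Pa = 26.39 MPa
Effective stress σ' = σ_v − P_p = 65.29 − 26.39 = 38.905 MPa = 0.38905 kbar

0.389 kbar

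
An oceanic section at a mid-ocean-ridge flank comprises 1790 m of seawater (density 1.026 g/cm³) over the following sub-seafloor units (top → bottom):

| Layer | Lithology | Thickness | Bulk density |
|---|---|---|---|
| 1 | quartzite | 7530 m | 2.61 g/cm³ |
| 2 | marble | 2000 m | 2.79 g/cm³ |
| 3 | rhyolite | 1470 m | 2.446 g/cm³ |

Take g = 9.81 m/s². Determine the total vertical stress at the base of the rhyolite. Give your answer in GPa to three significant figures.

seawater: 1026 kg/m³ × 9.81 m/s² × 1790 m = 1.802×10^7 Pa = 0.01802 GPa
quartzite: 2610 kg/m³ × 9.81 m/s² × 7530 m = 1.928×10^8 Pa = 0.1928 GPa
marble: 2790 kg/m³ × 9.81 m/s² × 2000 m = 5.474×10^7 Pa = 0.05474 GPa
rhyolite: 2446 kg/m³ × 9.81 m/s² × 1470 m = 3.527×10^7 Pa = 0.03527 GPa
Total = 0.01802 + 0.1928 + 0.05474 + 0.03527 = 0.30083 GPa

0.301 GPa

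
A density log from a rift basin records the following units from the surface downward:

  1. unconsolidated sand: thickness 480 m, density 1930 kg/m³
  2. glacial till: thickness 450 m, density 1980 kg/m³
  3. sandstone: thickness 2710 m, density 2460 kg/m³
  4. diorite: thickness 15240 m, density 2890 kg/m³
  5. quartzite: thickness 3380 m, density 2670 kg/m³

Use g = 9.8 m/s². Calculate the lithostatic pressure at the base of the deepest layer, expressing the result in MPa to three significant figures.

603 MPa

unconsolidated sand: 1930 kg/m³ × 9.8 m/s² × 480 m = 9.079×10^6 Pa = 9.079 MPa
glacial till: 1980 kg/m³ × 9.8 m/s² × 450 m = 8.732×10^6 Pa = 8.732 MPa
sandstone: 2460 kg/m³ × 9.8 m/s² × 2710 m = 6.533×10^7 Pa = 65.33 MPa
diorite: 2890 kg/m³ × 9.8 m/s² × 15240 m = 4.316×10^8 Pa = 431.6 MPa
quartzite: 2670 kg/m³ × 9.8 m/s² × 3380 m = 8.844×10^7 Pa = 88.44 MPa
Total = 9.079 + 8.732 + 65.33 + 431.6 + 88.44 = 603.21 MPa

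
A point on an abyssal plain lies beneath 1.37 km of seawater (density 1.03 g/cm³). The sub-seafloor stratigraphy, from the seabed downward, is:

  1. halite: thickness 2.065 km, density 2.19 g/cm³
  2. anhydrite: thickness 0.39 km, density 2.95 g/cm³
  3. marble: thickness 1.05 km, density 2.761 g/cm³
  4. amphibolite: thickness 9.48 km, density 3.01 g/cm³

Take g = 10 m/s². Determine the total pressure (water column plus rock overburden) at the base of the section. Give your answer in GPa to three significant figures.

seawater: 1030 kg/m³ × 10 m/s² × 1370 m = 1.411×10^7 Pa = 0.01411 GPa
halite: 2190 kg/m³ × 10 m/s² × 2065 m = 4.522×10^7 Pa = 0.04522 GPa
anhydrite: 2950 kg/m³ × 10 m/s² × 390 m = 1.151×10^7 Pa = 0.01150 GPa
marble: 2761 kg/m³ × 10 m/s² × 1050 m = 2.899×10^7 Pa = 0.02899 GPa
amphibolite: 3010 kg/m³ × 10 m/s² × 9480 m = 2.853×10^8 Pa = 0.2853 GPa
Total = 0.01411 + 0.04522 + 0.01150 + 0.02899 + 0.2853 = 0.38518 GPa

0.385 GPa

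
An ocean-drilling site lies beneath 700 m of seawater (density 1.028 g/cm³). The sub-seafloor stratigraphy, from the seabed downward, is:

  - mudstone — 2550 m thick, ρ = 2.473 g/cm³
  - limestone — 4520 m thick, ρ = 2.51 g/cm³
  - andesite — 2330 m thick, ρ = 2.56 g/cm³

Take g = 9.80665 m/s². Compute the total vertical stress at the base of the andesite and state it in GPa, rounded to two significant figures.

0.24 GPa

seawater: 1028 kg/m³ × 9.80665 m/s² × 700 m = 7.057×10^6 Pa = 7.057×10^-3 GPa
mudstone: 2473 kg/m³ × 9.80665 m/s² × 2550 m = 6.184×10^7 Pa = 0.06184 GPa
limestone: 2510 kg/m³ × 9.80665 m/s² × 4520 m = 1.113×10^8 Pa = 0.1113 GPa
andesite: 2560 kg/m³ × 9.80665 m/s² × 2330 m = 5.849×10^7 Pa = 0.05849 GPa
Total = 7.057×10^-3 + 0.06184 + 0.1113 + 0.05849 = 0.23865 GPa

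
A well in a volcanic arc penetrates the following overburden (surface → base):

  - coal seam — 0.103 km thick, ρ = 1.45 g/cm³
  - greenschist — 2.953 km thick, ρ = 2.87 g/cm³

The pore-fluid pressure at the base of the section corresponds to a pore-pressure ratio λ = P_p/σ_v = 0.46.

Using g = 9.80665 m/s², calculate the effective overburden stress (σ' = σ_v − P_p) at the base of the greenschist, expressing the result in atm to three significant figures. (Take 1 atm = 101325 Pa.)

Overburden (lithostatic) stress σ_v:
coal seam: 1450 kg/m³ × 9.80665 m/s² × 103 m = 1.465×10^6 Pa = 1.465 MPa
greenschist: 2870 kg/m³ × 9.80665 m/s² × 2953 m = 8.311×10^7 Pa = 83.11 MPa
Total = 1.465 + 83.11 = 84.577 MPa
Pore pressure P_p = λ·σ_v = 0.46 × 84.58 MPa = 38.91 MPa
Effective stress σ' = σ_v − P_p = 84.58 − 38.91 = 45.672 MPa = 450.74 atm

451 atm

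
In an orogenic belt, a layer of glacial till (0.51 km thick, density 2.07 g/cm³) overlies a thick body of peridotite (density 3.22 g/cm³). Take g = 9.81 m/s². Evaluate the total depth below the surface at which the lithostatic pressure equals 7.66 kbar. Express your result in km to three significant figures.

Pressure at base of upper layers: 2070×9.81×510 = 1.036×10^7 Pa = 0.1036 kbar
Remaining pressure to be supplied by peridotite: 7.660×10^8 − 1.036×10^7 = 7.556×10^8 Pa
Additional depth in peridotite = 7.556×10^8 Pa / (3220 kg/m³ × 9.81 m/s²) = 23922 m
Total depth = 510 m + 23922 m = 24432 m
= 24.432 km

24.4 km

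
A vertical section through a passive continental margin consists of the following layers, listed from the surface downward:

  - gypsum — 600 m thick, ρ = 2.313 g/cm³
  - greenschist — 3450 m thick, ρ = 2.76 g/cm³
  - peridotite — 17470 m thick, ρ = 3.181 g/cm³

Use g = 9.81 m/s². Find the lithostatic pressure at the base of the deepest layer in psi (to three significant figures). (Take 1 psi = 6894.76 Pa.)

gypsum: 2313 kg/m³ × 9.81 m/s² × 600 m = 1.361×10^7 Pa = 1975 psi
greenschist: 2760 kg/m³ × 9.81 m/s² × 3450 m = 9.341×10^7 Pa = 13548 psi
peridotite: 3181 kg/m³ × 9.81 m/s² × 17470 m = 5.452×10^8 Pa = 79069 psi
Total = 1975 + 13548 + 79069 = 94592 psi

94600 psi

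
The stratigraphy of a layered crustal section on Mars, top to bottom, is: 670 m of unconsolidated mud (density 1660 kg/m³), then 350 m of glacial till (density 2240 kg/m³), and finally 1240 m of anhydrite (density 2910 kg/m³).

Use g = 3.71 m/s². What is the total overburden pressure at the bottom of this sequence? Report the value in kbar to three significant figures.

unconsolidated mud: 1660 kg/m³ × 3.71 m/s² × 670 m = 4.126×10^6 Pa = 0.04126 kbar
glacial till: 2240 kg/m³ × 3.71 m/s² × 350 m = 2.909×10^6 Pa = 0.02909 kbar
anhydrite: 2910 kg/m³ × 3.71 m/s² × 1240 m = 1.339×10^7 Pa = 0.1339 kbar
Total = 0.04126 + 0.02909 + 0.1339 = 0.20422 kbar

0.204 kbar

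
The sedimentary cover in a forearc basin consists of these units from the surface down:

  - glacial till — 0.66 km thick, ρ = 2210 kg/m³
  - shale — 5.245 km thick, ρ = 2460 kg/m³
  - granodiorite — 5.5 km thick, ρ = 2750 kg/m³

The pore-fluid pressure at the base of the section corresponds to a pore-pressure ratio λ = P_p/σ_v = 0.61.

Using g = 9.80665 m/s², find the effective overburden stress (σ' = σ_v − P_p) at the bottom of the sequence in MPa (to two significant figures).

110 MPa

Overburden (lithostatic) stress σ_v:
glacial till: 2210 kg/m³ × 9.80665 m/s² × 660 m = 1.430×10^7 Pa = 14.30 MPa
shale: 2460 kg/m³ × 9.80665 m/s² × 5245 m = 1.265×10^8 Pa = 126.5 MPa
granodiorite: 2750 kg/m³ × 9.80665 m/s² × 5500 m = 1.483×10^8 Pa = 148.3 MPa
Total = 14.30 + 126.5 + 148.3 = 289.16 MPa
Pore pressure P_p = λ·σ_v = 0.61 × 289.2 MPa = 176.4 MPa
Effective stress σ' = σ_v − P_p = 289.2 − 176.4 = 112.77 MPa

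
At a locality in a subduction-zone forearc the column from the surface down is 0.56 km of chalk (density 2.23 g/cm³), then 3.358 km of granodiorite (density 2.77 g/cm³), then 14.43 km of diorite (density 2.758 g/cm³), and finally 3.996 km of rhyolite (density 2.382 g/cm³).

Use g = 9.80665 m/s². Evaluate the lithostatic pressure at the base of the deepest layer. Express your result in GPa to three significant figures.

0.587 GPa

chalk: 2230 kg/m³ × 9.80665 m/s² × 560 m = 1.225×10^7 Pa = 0.01225 GPa
granodiorite: 2770 kg/m³ × 9.80665 m/s² × 3358 m = 9.122×10^7 Pa = 0.09122 GPa
diorite: 2758 kg/m³ × 9.80665 m/s² × 14430 m = 3.903×10^8 Pa = 0.3903 GPa
rhyolite: 2382 kg/m³ × 9.80665 m/s² × 3996 m = 9.334×10^7 Pa = 0.09334 GPa
Total = 0.01225 + 0.09122 + 0.3903 + 0.09334 = 0.58709 GPa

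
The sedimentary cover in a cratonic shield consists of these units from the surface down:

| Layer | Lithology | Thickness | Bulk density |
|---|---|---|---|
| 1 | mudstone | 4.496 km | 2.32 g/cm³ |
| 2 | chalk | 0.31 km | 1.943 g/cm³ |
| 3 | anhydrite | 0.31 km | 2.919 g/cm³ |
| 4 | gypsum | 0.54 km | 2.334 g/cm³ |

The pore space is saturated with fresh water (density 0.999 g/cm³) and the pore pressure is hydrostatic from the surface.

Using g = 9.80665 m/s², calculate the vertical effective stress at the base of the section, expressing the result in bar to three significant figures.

740 bar

Overburden (lithostatic) stress σ_v:
mudstone: 2320 kg/m³ × 9.80665 m/s² × 4496 m = 1.023×10^8 Pa = 102.3 MPa
chalk: 1943 kg/m³ × 9.80665 m/s² × 310 m = 5.907×10^6 Pa = 5.907 MPa
anhydrite: 2919 kg/m³ × 9.80665 m/s² × 310 m = 8.874×10^6 Pa = 8.874 MPa
gypsum: 2334 kg/m³ × 9.80665 m/s² × 540 m = 1.236×10^7 Pa = 12.36 MPa
Total = 102.3 + 5.907 + 8.874 + 12.36 = 129.43 MPa
Pore pressure P_p = 999 kg/m³ × 9.80665 m/s² × 5656 m = 5.541×10^7 Pa = 55.41 MPa
Effective stress σ' = σ_v − P_p = 129.4 − 55.41 = 74.020 MPa = 740.20 bar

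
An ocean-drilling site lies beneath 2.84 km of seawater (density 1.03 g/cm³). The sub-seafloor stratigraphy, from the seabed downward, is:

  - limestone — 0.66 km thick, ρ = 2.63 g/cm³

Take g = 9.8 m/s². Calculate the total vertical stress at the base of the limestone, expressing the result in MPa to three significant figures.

45.7 MPa

seawater: 1030 kg/m³ × 9.8 m/s² × 2840 m = 2.867×10^7 Pa = 28.67 MPa
limestone: 2630 kg/m³ × 9.8 m/s² × 660 m = 1.701×10^7 Pa = 17.01 MPa
Total = 28.67 + 17.01 = 45.678 MPa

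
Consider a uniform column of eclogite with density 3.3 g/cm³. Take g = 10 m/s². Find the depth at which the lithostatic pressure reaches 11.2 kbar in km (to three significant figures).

33.9 km

h = P/(ρg) = 11.2 kbar / (3300 kg/m³ × 10 m/s²) = 1.120×10^9 Pa / 33000 Pa/m = 33939 m
= 33.939 km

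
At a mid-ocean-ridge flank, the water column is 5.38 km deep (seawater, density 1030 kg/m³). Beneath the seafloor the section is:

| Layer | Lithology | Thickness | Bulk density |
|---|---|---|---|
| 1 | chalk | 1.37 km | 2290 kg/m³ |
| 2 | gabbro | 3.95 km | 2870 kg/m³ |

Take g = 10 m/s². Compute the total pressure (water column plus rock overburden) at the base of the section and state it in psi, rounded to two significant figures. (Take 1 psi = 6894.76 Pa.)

29000 psi

seawater: 1030 kg/m³ × 10 m/s² × 5380 m = 5.541×10^7 Pa = 8037 psi
chalk: 2290 kg/m³ × 10 m/s² × 1370 m = 3.137×10^7 Pa = 4550 psi
gabbro: 2870 kg/m³ × 10 m/s² × 3950 m = 1.134×10^8 Pa = 16442 psi
Total = 8037 + 4550 + 16442 = 29030 psi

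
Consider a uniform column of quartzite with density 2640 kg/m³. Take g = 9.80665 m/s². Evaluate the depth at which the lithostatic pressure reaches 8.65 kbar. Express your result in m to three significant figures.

h = P/(ρg) = 8.65 kbar / (2640 kg/m³ × 9.80665 m/s²) = 8.650×10^8 Pa / 25890 Pa/m = 33411 m

33400 m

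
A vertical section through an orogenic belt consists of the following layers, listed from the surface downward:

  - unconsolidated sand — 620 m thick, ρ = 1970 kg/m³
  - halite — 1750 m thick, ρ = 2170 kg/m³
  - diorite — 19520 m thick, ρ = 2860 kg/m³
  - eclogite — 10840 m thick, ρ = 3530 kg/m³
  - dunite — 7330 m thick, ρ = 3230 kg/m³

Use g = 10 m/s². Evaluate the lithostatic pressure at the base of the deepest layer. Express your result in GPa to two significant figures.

1.2 GPa

unconsolidated sand: 1970 kg/m³ × 10 m/s² × 620 m = 1.221×10^7 Pa = 0.01221 GPa
halite: 2170 kg/m³ × 10 m/s² × 1750 m = 3.797×10^7 Pa = 0.03798 GPa
diorite: 2860 kg/m³ × 10 m/s² × 19520 m = 5.583×10^8 Pa = 0.5583 GPa
eclogite: 3530 kg/m³ × 10 m/s² × 10840 m = 3.827×10^8 Pa = 0.3827 GPa
dunite: 3230 kg/m³ × 10 m/s² × 7330 m = 2.368×10^8 Pa = 0.2368 GPa
Total = 0.01221 + 0.03798 + 0.5583 + 0.3827 + 0.2368 = 1.2279 GPa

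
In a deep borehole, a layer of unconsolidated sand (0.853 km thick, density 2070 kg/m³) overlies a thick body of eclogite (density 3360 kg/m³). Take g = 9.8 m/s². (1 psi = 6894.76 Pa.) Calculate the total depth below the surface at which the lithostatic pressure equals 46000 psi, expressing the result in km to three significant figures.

9.96 km

Pressure at base of upper layers: 2070×9.8×853 = 1.730×10^7 Pa = 2510 psi
Remaining pressure to be supplied by eclogite: 3.172×10^8 − 1.730×10^7 = 2.999×10^8 Pa
Additional depth in eclogite = 2.999×10^8 Pa / (3360 kg/m³ × 9.8 m/s²) = 9106.4 m
Total depth = 853 m + 9106.4 m = 9959.4 m
= 9.9594 km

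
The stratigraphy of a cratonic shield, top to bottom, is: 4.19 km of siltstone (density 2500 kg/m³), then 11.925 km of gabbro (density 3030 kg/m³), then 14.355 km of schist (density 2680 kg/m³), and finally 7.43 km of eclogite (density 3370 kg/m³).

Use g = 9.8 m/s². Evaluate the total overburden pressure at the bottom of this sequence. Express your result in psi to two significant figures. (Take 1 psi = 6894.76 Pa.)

siltstone: 2500 kg/m³ × 9.8 m/s² × 4190 m = 1.027×10^8 Pa = 14889 psi
gabbro: 3030 kg/m³ × 9.8 m/s² × 11925 m = 3.541×10^8 Pa = 51358 psi
schist: 2680 kg/m³ × 9.8 m/s² × 14355 m = 3.770×10^8 Pa = 54682 psi
eclogite: 3370 kg/m³ × 9.8 m/s² × 7430 m = 2.454×10^8 Pa = 35590 psi
Total = 14889 + 51358 + 54682 + 35590 = 1.5652×10^5 psi

160000 psi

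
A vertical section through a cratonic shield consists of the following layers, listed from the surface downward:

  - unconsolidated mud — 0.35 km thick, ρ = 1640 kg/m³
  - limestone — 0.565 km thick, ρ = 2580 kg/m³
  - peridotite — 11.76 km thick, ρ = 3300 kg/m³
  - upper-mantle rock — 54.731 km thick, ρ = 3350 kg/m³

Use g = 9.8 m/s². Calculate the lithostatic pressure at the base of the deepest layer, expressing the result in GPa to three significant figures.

unconsolidated mud: 1640 kg/m³ × 9.8 m/s² × 350 m = 5.625×10^6 Pa = 5.625×10^-3 GPa
limestone: 2580 kg/m³ × 9.8 m/s² × 565 m = 1.429×10^7 Pa = 0.01429 GPa
peridotite: 3300 kg/m³ × 9.8 m/s² × 11760 m = 3.803×10^8 Pa = 0.3803 GPa
upper-mantle rock: 3350 kg/m³ × 9.8 m/s² × 54731 m = 1.797×10^9 Pa = 1.797 GPa
Total = 5.625×10^-3 + 0.01429 + 0.3803 + 1.797 = 2.1970 GPa

2.20 GPa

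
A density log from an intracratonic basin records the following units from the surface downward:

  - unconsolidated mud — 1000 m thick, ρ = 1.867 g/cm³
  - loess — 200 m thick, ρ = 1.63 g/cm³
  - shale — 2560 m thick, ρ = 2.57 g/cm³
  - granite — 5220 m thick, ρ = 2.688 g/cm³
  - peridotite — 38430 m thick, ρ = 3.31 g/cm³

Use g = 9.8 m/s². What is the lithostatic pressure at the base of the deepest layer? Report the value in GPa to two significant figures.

1.5 GPa

unconsolidated mud: 1867 kg/m³ × 9.8 m/s² × 1000 m = 1.830×10^7 Pa = 0.01830 GPa
loess: 1630 kg/m³ × 9.8 m/s² × 200 m = 3.195×10^6 Pa = 3.195×10^-3 GPa
shale: 2570 kg/m³ × 9.8 m/s² × 2560 m = 6.448×10^7 Pa = 0.06448 GPa
granite: 2688 kg/m³ × 9.8 m/s² × 5220 m = 1.375×10^8 Pa = 0.1375 GPa
peridotite: 3310 kg/m³ × 9.8 m/s² × 38430 m = 1.247×10^9 Pa = 1.247 GPa
Total = 0.01830 + 3.195×10^-3 + 0.06448 + 0.1375 + 1.247 = 1.4701 GPa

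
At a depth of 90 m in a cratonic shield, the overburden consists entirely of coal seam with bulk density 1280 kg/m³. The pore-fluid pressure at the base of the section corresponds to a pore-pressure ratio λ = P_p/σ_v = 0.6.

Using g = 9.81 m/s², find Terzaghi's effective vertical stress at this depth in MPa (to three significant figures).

Overburden (lithostatic) stress σ_v:
coal seam: 1280 kg/m³ × 9.81 m/s² × 90 m = 1.130×10^6 Pa = 1.130 MPa
Pore pressure P_p = λ·σ_v = 0.6 × 1.130 MPa = 0.6781 MPa
Effective stress σ' = σ_v − P_p = 1.130 − 0.6781 = 0.45204 MPa

0.452 MPa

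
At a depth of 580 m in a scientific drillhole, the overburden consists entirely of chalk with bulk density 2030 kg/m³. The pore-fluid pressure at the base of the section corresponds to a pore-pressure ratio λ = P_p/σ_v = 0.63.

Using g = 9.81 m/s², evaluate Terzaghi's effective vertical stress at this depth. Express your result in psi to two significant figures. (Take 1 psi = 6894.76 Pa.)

Overburden (lithostatic) stress σ_v:
chalk: 2030 kg/m³ × 9.81 m/s² × 580 m = 1.155×10^7 Pa = 11.55 MPa
Pore pressure P_p = λ·σ_v = 0.63 × 11.55 MPa = 7.277 MPa
Effective stress σ' = σ_v − P_p = 11.55 − 7.277 = 4.2736 MPa = 619.83 psi

620 psi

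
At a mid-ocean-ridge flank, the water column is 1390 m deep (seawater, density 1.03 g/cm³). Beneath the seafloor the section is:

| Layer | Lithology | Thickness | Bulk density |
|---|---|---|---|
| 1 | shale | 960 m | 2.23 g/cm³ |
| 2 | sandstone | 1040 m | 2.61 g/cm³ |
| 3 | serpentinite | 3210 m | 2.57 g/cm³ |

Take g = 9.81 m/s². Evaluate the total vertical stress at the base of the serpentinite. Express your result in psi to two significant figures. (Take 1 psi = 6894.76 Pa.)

21000 psi

seawater: 1030 kg/m³ × 9.81 m/s² × 1390 m = 1.404×10^7 Pa = 2037 psi
shale: 2230 kg/m³ × 9.81 m/s² × 960 m = 2.100×10^7 Pa = 3046 psi
sandstone: 2610 kg/m³ × 9.81 m/s² × 1040 m = 2.663×10^7 Pa = 3862 psi
serpentinite: 2570 kg/m³ × 9.81 m/s² × 3210 m = 8.093×10^7 Pa = 11738 psi
Total = 2037 + 3046 + 3862 + 11738 = 20683 psi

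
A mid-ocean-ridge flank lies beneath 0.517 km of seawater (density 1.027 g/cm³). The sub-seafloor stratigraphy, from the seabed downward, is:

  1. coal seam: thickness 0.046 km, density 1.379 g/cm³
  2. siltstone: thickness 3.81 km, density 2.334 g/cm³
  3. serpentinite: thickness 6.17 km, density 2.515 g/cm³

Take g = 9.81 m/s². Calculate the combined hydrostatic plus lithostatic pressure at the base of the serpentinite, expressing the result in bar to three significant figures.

2450 bar

seawater: 1027 kg/m³ × 9.81 m/s² × 517 m = 5.209×10^6 Pa = 52.09 bar
coal seam: 1379 kg/m³ × 9.81 m/s² × 46 m = 6.223×10^5 Pa = 6.223 bar
siltstone: 2334 kg/m³ × 9.81 m/s² × 3810 m = 8.724×10^7 Pa = 872.4 bar
serpentinite: 2515 kg/m³ × 9.81 m/s² × 6170 m = 1.522×10^8 Pa = 1522 bar
Total = 52.09 + 6.223 + 872.4 + 1522 = 2452.9 bar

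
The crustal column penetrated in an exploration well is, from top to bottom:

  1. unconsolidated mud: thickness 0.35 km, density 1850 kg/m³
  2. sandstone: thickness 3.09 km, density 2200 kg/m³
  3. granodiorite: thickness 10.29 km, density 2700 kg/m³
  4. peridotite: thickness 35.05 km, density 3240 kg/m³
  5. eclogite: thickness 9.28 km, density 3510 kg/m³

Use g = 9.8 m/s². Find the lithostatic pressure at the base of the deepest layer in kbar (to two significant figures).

unconsolidated mud: 1850 kg/m³ × 9.8 m/s² × 350 m = 6.346×10^6 Pa = 0.06345 kbar
sandstone: 2200 kg/m³ × 9.8 m/s² × 3090 m = 6.662×10^7 Pa = 0.6662 kbar
granodiorite: 2700 kg/m³ × 9.8 m/s² × 10290 m = 2.723×10^8 Pa = 2.723 kbar
peridotite: 3240 kg/m³ × 9.8 m/s² × 35050 m = 1.113×10^9 Pa = 11.13 kbar
eclogite: 3510 kg/m³ × 9.8 m/s² × 9280 m = 3.192×10^8 Pa = 3.192 kbar
Total = 0.06345 + 0.6662 + 2.723 + 11.13 + 3.192 = 17.774 kbar

18 kbar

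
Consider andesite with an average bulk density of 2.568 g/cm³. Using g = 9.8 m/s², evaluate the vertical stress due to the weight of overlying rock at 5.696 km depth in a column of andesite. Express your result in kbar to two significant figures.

andesite: 2568 kg/m³ × 9.8 m/s² × 5696 m = 1.433×10^8 Pa = 1.433 kbar

1.4 kbar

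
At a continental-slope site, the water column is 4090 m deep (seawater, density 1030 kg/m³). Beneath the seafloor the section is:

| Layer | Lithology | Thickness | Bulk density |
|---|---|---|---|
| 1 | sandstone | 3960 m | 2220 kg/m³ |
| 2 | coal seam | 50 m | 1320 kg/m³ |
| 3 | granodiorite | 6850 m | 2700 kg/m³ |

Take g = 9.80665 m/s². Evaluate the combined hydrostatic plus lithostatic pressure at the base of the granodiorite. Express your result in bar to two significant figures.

seawater: 1030 kg/m³ × 9.80665 m/s² × 4090 m = 4.131×10^7 Pa = 413.1 bar
sandstone: 2220 kg/m³ × 9.80665 m/s² × 3960 m = 8.621×10^7 Pa = 862.1 bar
coal seam: 1320 kg/m³ × 9.80665 m/s² × 50 m = 6.472×10^5 Pa = 6.472 bar
granodiorite: 2700 kg/m³ × 9.80665 m/s² × 6850 m = 1.814×10^8 Pa = 1814 bar
Total = 413.1 + 862.1 + 6.472 + 1814 = 3095.5 bar

3100 bar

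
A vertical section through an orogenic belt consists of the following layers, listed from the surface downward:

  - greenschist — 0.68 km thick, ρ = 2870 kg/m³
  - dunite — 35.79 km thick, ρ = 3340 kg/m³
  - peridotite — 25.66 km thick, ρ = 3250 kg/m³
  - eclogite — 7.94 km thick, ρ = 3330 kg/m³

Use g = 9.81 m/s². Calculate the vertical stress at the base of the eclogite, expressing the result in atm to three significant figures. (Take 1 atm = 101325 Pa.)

greenschist: 2870 kg/m³ × 9.81 m/s² × 680 m = 1.915×10^7 Pa = 188.9 atm
dunite: 3340 kg/m³ × 9.81 m/s² × 35790 m = 1.173×10^9 Pa = 11573 atm
peridotite: 3250 kg/m³ × 9.81 m/s² × 25660 m = 8.181×10^8 Pa = 8074 atm
eclogite: 3330 kg/m³ × 9.81 m/s² × 7940 m = 2.594×10^8 Pa = 2560 atm
Total = 188.9 + 11573 + 8074 + 2560 = 22396 atm

22400 atm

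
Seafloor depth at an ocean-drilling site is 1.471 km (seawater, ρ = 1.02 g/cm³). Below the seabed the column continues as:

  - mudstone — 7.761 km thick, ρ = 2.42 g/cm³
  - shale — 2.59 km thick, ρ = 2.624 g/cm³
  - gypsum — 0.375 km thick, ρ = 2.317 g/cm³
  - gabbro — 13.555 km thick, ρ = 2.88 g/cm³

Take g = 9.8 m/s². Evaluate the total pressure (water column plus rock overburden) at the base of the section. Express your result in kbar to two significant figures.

6.6 kbar

seawater: 1020 kg/m³ × 9.8 m/s² × 1471 m = 1.470×10^7 Pa = 0.1470 kbar
mudstone: 2420 kg/m³ × 9.8 m/s² × 7761 m = 1.841×10^8 Pa = 1.841 kbar
shale: 2624 kg/m³ × 9.8 m/s² × 2590 m = 6.660×10^7 Pa = 0.6660 kbar
gypsum: 2317 kg/m³ × 9.8 m/s² × 375 m = 8.515×10^6 Pa = 0.08515 kbar
gabbro: 2880 kg/m³ × 9.8 m/s² × 13555 m = 3.826×10^8 Pa = 3.826 kbar
Total = 0.1470 + 1.841 + 0.6660 + 0.08515 + 3.826 = 6.5646 kbar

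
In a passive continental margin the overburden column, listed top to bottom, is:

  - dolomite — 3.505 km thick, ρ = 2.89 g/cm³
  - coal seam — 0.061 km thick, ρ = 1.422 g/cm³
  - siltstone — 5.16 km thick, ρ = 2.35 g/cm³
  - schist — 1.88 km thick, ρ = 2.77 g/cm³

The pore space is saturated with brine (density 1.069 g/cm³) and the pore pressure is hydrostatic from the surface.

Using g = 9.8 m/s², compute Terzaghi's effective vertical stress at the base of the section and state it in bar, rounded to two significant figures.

Overburden (lithostatic) stress σ_v:
dolomite: 2890 kg/m³ × 9.8 m/s² × 3505 m = 9.927×10^7 Pa = 99.27 MPa
coal seam: 1422 kg/m³ × 9.8 m/s² × 61 m = 8.501×10^5 Pa = 0.8501 MPa
siltstone: 2350 kg/m³ × 9.8 m/s² × 5160 m = 1.188×10^8 Pa = 118.8 MPa
schist: 2770 kg/m³ × 9.8 m/s² × 1880 m = 5.103×10^7 Pa = 51.03 MPa
Total = 99.27 + 0.8501 + 118.8 + 51.03 = 269.99 MPa
Pore pressure P_p = 1069 kg/m³ × 9.8 m/s² × 10606 m = 1.111×10^8 Pa = 111.1 MPa
Effective stress σ' = σ_v − P_p = 270.0 − 111.1 = 158.88 MPa = 1588.8 bar

1600 bar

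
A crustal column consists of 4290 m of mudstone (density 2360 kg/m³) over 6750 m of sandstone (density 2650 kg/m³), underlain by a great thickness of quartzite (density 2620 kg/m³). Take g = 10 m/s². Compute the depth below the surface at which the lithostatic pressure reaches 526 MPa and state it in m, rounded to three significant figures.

20400 m

Pressure at base of upper layers: 2360×10×4290 + 2650×10×6750 = 2.801×10^8 Pa = 280.1 MPa
Remaining pressure to be supplied by quartzite: 5.260×10^8 − 2.801×10^8 = 2.459×10^8 Pa
Additional depth in quartzite = 2.459×10^8 Pa / (2620 kg/m³ × 10 m/s²) = 9384.8 m
Total depth = 11040 m + 9384.8 m = 20425 m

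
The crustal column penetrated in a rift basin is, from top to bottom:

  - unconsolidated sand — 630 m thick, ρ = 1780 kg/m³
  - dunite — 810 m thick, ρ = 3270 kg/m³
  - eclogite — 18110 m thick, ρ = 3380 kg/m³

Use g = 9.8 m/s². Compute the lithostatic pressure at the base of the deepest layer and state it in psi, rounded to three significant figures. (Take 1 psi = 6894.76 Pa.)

92400 psi

unconsolidated sand: 1780 kg/m³ × 9.8 m/s² × 630 m = 1.099×10^7 Pa = 1594 psi
dunite: 3270 kg/m³ × 9.8 m/s² × 810 m = 2.596×10^7 Pa = 3765 psi
eclogite: 3380 kg/m³ × 9.8 m/s² × 18110 m = 5.999×10^8 Pa = 87005 psi
Total = 1594 + 3765 + 87005 = 92363 psi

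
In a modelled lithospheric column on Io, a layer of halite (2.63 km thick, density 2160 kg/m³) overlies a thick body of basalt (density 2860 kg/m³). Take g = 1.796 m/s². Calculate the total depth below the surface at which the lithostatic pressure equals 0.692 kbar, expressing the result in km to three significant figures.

Pressure at base of upper layers: 2160×1.796×2630 = 1.020×10^7 Pa = 0.1020 kbar
Remaining pressure to be supplied by basalt: 6.920×10^7 − 1.020×10^7 = 5.900×10^7 Pa
Additional depth in basalt = 5.900×10^7 Pa / (2860 kg/m³ × 1.796 m/s²) = 11486 m
Total depth = 2630 m + 11486 m = 14116 m
= 14.116 km

14.1 km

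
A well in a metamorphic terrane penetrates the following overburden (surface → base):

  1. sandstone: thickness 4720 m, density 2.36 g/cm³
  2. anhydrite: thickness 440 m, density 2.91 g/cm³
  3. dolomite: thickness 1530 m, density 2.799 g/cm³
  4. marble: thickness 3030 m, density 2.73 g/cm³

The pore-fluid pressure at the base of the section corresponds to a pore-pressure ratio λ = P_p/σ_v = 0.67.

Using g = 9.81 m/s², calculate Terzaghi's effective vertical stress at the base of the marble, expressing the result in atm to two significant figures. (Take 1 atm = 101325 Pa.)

800 atm

Overburden (lithostatic) stress σ_v:
sandstone: 2360 kg/m³ × 9.81 m/s² × 4720 m = 1.093×10^8 Pa = 109.3 MPa
anhydrite: 2910 kg/m³ × 9.81 m/s² × 440 m = 1.256×10^7 Pa = 12.56 MPa
dolomite: 2799 kg/m³ × 9.81 m/s² × 1530 m = 4.201×10^7 Pa = 42.01 MPa
marble: 2730 kg/m³ × 9.81 m/s² × 3030 m = 8.115×10^7 Pa = 81.15 MPa
Total = 109.3 + 12.56 + 42.01 + 81.15 = 244.99 MPa
Pore pressure P_p = λ·σ_v = 0.67 × 245.0 MPa = 164.1 MPa
Effective stress σ' = σ_v − P_p = 245.0 − 164.1 = 80.848 MPa = 797.91 atm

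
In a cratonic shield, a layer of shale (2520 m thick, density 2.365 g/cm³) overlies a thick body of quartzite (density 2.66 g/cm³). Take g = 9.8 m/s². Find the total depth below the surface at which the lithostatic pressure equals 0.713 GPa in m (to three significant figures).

Pressure at base of upper layers: 2365×9.8×2520 = 5.841×10^7 Pa = 0.05841 GPa
Remaining pressure to be supplied by quartzite: 7.130×10^8 − 5.841×10^7 = 6.546×10^8 Pa
Additional depth in quartzite = 6.546×10^8 Pa / (2660 kg/m³ × 9.8 m/s²) = 25111 m
Total depth = 2520 m + 25111 m = 27631 m

27600 m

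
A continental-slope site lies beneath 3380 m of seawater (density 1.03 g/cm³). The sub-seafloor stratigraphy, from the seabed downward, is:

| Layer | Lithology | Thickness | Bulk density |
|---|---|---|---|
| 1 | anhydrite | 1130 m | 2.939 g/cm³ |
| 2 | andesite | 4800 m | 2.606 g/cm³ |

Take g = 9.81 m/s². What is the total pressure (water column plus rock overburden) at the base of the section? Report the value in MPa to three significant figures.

seawater: 1030 kg/m³ × 9.81 m/s² × 3380 m = 3.415×10^7 Pa = 34.15 MPa
anhydrite: 2939 kg/m³ × 9.81 m/s² × 1130 m = 3.258×10^7 Pa = 32.58 MPa
andesite: 2606 kg/m³ × 9.81 m/s² × 4800 m = 1.227×10^8 Pa = 122.7 MPa
Total = 34.15 + 32.58 + 122.7 = 189.44 MPa

189 MPa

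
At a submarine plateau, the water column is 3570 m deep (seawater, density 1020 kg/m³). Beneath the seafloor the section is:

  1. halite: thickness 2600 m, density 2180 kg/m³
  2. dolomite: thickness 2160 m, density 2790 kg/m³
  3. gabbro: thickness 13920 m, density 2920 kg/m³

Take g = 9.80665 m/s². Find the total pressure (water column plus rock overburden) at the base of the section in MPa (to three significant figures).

seawater: 1020 kg/m³ × 9.80665 m/s² × 3570 m = 3.571×10^7 Pa = 35.71 MPa
halite: 2180 kg/m³ × 9.80665 m/s² × 2600 m = 5.558×10^7 Pa = 55.58 MPa
dolomite: 2790 kg/m³ × 9.80665 m/s² × 2160 m = 5.910×10^7 Pa = 59.10 MPa
gabbro: 2920 kg/m³ × 9.80665 m/s² × 13920 m = 3.986×10^8 Pa = 398.6 MPa
Total = 35.71 + 55.58 + 59.10 + 398.6 = 549.00 MPa

549 MPa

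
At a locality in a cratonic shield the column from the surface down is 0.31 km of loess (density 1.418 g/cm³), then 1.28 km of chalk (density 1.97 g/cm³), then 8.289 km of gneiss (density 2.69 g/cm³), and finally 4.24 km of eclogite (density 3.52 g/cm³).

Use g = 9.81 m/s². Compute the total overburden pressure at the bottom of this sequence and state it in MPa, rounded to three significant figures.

loess: 1418 kg/m³ × 9.81 m/s² × 310 m = 4.312×10^6 Pa = 4.312 MPa
chalk: 1970 kg/m³ × 9.81 m/s² × 1280 m = 2.474×10^7 Pa = 24.74 MPa
gneiss: 2690 kg/m³ × 9.81 m/s² × 8289 m = 2.187×10^8 Pa = 218.7 MPa
eclogite: 3520 kg/m³ × 9.81 m/s² × 4240 m = 1.464×10^8 Pa = 146.4 MPa
Total = 4.312 + 24.74 + 218.7 + 146.4 = 394.20 MPa

394 MPa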